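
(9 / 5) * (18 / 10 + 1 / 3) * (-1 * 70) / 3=-448 / 5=-89.60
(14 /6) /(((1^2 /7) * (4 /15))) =245 /4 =61.25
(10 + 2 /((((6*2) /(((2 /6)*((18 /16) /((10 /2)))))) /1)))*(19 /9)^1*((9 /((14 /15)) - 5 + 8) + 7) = 93005 /224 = 415.20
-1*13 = -13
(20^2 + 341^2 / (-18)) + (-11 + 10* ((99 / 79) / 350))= -302154653 / 49770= -6071.02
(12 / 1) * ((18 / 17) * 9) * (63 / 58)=61236 / 493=124.21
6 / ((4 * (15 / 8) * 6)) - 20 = -298 / 15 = -19.87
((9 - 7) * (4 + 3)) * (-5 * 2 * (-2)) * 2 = 560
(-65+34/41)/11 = -2631/451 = -5.83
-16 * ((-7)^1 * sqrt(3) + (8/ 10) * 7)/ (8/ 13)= -728/ 5 + 182 * sqrt(3)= 169.63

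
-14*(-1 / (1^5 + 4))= 14 / 5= 2.80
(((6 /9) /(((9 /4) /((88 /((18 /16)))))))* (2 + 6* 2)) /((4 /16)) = 315392 /243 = 1297.91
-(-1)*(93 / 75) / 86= 31 / 2150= 0.01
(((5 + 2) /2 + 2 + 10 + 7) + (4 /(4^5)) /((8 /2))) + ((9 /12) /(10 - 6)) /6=23073 /1024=22.53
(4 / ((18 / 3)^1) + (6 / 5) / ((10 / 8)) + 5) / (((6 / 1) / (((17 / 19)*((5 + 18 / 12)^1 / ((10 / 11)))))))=1208207 / 171000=7.07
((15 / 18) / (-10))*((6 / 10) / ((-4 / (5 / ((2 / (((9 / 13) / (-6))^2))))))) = 9 / 21632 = 0.00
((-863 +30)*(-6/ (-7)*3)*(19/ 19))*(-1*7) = 14994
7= 7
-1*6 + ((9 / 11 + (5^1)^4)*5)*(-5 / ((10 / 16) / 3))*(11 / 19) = -826194 / 19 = -43483.89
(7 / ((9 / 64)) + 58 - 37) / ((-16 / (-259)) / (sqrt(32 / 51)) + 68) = 42730597 / 41053518 - 164983 * sqrt(102) / 1395819612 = 1.04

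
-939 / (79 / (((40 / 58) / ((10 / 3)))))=-5634 / 2291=-2.46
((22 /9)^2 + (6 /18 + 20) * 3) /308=775 /3564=0.22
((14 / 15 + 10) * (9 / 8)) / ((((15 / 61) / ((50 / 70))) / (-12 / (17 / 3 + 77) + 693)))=107435457 / 4340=24754.71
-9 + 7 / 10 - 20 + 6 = -223 / 10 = -22.30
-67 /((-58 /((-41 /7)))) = -2747 /406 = -6.77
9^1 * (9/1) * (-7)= -567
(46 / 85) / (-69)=-2 / 255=-0.01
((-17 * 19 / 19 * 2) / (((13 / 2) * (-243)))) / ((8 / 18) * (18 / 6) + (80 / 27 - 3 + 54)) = 68 / 174681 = 0.00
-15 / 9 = -5 / 3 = -1.67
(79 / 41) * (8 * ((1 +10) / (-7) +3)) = 22.02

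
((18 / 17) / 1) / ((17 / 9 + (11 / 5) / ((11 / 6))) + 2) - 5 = -18655 / 3893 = -4.79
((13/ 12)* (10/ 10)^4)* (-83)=-1079/ 12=-89.92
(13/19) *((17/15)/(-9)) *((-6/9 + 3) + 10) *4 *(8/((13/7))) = -140896/7695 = -18.31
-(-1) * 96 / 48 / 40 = 0.05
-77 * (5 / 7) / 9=-55 / 9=-6.11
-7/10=-0.70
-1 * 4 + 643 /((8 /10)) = 3199 /4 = 799.75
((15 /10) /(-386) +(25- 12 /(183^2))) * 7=174.97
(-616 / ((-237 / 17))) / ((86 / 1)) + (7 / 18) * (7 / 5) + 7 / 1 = 8.06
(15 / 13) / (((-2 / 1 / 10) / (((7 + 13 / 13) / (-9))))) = 5.13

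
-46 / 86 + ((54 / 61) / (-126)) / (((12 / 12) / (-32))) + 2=31029 / 18361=1.69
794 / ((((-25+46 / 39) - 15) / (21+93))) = -1765062 / 757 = -2331.65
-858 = -858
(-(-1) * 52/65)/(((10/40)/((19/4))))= 76/5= 15.20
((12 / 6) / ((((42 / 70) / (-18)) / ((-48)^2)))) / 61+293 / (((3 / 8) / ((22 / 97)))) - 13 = -37312955 / 17751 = -2102.02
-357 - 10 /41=-14647 /41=-357.24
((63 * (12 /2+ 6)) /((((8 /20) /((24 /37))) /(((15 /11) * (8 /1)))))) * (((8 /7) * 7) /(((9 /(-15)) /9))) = -653184000 /407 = -1604874.69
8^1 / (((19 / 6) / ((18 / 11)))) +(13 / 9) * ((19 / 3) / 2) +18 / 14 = 789527 / 79002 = 9.99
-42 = -42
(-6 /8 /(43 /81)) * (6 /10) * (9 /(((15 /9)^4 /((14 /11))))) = -3720087 /2956250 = -1.26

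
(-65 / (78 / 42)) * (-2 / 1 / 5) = 14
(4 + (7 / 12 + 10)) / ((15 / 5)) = 175 / 36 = 4.86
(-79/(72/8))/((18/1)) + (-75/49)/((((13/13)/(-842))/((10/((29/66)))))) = 6751885741/230202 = 29330.27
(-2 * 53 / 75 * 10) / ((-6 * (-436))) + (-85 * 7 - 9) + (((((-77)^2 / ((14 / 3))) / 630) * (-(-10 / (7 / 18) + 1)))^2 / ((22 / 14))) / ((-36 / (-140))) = 783089659 / 141264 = 5543.45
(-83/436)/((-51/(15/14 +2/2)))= 0.01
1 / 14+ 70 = 981 / 14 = 70.07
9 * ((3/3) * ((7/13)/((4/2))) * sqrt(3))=63 * sqrt(3)/26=4.20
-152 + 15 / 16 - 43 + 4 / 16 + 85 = -1741 / 16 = -108.81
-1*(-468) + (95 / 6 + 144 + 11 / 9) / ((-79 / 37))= 558233 / 1422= 392.57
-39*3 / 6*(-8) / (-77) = -156 / 77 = -2.03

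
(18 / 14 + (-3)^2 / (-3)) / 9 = -0.19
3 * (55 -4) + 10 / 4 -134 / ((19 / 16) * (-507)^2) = 1518898253 / 9767862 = 155.50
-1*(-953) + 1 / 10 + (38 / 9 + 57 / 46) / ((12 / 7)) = 23754139 / 24840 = 956.29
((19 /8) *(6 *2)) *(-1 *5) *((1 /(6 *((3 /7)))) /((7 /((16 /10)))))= -38 /3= -12.67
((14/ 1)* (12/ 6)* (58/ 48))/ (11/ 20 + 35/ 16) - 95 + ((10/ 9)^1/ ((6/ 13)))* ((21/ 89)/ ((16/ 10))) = -4276885/ 51976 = -82.29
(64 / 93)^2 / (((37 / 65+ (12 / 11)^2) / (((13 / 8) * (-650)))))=-34027136000 / 119676213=-284.33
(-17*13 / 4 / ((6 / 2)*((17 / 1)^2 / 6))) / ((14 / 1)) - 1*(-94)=44731 / 476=93.97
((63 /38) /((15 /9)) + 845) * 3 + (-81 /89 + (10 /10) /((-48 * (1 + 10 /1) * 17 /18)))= 32090613039 /12648680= 2537.07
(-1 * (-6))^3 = 216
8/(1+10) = 8/11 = 0.73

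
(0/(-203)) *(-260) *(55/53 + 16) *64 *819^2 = 0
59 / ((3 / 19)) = 373.67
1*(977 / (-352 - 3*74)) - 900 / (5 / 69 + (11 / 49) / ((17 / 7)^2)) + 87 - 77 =-2572755737 / 316274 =-8134.58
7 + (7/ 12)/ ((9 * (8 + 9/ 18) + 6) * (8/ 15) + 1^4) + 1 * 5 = 6487/ 540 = 12.01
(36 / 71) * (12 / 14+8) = 4.49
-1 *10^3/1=-1000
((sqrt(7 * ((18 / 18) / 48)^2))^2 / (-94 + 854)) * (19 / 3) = 7 / 276480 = 0.00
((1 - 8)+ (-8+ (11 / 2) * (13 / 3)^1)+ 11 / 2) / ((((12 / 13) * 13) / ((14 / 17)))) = 301 / 306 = 0.98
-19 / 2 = -9.50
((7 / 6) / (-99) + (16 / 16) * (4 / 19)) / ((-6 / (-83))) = 186169 / 67716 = 2.75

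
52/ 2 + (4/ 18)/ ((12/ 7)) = 1411/ 54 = 26.13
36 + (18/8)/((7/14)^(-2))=585/16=36.56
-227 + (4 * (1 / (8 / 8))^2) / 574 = -65147 / 287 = -226.99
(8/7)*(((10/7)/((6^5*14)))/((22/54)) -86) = -13349947/135828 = -98.29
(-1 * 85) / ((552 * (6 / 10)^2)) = -2125 / 4968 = -0.43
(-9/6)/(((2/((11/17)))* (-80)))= 0.01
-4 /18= -2 /9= -0.22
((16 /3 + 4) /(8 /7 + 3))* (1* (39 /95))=2548 /2755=0.92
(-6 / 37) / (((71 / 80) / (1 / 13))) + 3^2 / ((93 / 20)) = 2034180 / 1058681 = 1.92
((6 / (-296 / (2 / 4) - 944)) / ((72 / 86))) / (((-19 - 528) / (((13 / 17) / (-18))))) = -559 / 1542592512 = -0.00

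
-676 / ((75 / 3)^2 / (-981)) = 663156 / 625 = 1061.05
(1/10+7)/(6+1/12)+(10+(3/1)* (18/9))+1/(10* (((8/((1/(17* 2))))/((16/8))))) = 340885/19856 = 17.17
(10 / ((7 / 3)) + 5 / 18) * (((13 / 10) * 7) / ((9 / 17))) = 25415 / 324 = 78.44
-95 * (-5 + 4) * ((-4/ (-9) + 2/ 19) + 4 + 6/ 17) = 71260/ 153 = 465.75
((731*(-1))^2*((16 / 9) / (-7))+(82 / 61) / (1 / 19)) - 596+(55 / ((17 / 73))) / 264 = -71226623395 / 522648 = -136280.29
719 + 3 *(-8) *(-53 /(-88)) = 7750 /11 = 704.55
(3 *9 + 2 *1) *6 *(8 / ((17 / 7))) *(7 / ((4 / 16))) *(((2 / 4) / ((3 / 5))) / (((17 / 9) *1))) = 2046240 / 289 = 7080.42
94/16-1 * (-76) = 655/8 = 81.88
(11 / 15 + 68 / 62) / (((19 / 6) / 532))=47656 / 155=307.46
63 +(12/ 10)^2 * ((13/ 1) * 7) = 4851/ 25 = 194.04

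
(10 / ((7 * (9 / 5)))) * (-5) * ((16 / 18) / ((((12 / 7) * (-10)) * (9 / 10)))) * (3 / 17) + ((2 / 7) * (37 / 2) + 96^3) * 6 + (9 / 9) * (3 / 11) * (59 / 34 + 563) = 10131583273673 / 1908522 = 5308601.77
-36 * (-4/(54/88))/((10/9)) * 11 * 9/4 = 26136/5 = 5227.20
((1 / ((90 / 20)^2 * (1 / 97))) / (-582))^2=0.00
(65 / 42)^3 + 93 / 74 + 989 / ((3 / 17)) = 15376518593 / 2741256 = 5609.30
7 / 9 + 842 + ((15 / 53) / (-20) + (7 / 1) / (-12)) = 401720 / 477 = 842.18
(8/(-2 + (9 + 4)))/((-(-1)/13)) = 104/11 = 9.45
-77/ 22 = -7/ 2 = -3.50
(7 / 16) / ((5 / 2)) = 7 / 40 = 0.18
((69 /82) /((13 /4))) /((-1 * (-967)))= 138 /515411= 0.00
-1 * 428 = -428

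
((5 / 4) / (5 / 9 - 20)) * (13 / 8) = -117 / 1120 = -0.10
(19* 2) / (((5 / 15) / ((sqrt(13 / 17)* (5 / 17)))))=570* sqrt(221) / 289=29.32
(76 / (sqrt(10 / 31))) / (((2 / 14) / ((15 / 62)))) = 399 * sqrt(310) / 31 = 226.62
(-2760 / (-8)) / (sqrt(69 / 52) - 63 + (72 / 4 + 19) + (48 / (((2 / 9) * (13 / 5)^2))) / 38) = -357977307480 / 26050786111 - 547250730 * sqrt(897) / 26050786111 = -14.37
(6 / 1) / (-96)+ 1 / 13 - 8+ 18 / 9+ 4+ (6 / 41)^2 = -686765 / 349648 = -1.96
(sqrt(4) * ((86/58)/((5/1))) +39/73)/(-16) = -11933/169360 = -0.07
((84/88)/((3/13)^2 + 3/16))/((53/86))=116272/18073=6.43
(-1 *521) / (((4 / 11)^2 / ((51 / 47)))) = -3215091 / 752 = -4275.39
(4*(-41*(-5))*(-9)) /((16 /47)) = -86715 /4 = -21678.75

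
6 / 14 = 3 / 7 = 0.43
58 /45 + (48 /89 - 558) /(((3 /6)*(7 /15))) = -66942766 /28035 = -2387.83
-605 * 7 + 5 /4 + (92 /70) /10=-2963533 /700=-4233.62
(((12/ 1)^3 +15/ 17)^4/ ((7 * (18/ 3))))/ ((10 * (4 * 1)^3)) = 248734596989745387/ 748348160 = 332378176.74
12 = 12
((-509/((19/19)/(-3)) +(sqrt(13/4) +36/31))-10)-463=sqrt(13)/2 +32710/31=1056.96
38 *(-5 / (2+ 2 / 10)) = -950 / 11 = -86.36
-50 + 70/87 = -49.20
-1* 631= -631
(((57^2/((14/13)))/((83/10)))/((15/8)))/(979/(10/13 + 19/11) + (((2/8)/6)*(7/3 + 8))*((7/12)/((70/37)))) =16543388160/33476211799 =0.49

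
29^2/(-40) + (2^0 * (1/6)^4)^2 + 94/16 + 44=242284613/8398080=28.85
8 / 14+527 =3693 / 7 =527.57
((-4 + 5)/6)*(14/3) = 7/9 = 0.78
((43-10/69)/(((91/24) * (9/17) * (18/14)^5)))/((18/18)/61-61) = -7362448009/73888899435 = -0.10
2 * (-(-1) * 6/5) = 2.40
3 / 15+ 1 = 6 / 5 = 1.20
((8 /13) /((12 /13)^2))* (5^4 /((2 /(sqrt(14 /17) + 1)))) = 8125* sqrt(238) /612 + 8125 /36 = 430.51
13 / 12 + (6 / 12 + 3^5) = 2935 / 12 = 244.58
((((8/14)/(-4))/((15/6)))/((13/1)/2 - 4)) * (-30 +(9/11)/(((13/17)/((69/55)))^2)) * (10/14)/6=0.08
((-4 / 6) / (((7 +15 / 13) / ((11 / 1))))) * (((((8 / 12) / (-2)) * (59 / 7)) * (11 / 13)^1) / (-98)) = -7139 / 327222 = -0.02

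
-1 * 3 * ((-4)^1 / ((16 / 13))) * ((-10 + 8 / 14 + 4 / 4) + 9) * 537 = 20943 / 7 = 2991.86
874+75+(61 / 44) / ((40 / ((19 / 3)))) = 5011879 / 5280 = 949.22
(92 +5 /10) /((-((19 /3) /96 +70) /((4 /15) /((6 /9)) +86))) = -114.06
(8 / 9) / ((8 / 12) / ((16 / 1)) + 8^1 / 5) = 320 / 591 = 0.54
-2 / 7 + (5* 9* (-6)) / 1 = -1892 / 7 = -270.29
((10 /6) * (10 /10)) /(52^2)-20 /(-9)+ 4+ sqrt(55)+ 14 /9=sqrt(55)+ 189295 /24336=15.19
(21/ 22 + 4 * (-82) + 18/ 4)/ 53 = -6.09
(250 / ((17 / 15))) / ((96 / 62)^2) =600625 / 6528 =92.01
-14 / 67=-0.21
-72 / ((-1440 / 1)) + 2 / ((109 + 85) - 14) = 11 / 180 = 0.06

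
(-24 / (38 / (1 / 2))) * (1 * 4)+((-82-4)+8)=-1506 / 19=-79.26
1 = 1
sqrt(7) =2.65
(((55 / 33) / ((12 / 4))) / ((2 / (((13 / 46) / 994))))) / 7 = 65 / 5761224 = 0.00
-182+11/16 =-2901/16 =-181.31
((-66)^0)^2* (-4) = -4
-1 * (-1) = 1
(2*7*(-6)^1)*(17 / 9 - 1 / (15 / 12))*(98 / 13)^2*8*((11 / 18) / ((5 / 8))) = -4638194176 / 114075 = -40659.16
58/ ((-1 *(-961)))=58/ 961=0.06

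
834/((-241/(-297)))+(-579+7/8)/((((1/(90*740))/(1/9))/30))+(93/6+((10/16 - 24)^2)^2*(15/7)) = -882421408974673/6909952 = -127702972.32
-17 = -17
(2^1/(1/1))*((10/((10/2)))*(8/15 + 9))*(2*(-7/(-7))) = 1144/15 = 76.27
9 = 9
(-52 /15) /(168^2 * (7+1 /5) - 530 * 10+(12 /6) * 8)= -13 /742233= -0.00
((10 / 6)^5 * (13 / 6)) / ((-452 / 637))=-25878125 / 659016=-39.27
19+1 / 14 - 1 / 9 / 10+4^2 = 11044 / 315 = 35.06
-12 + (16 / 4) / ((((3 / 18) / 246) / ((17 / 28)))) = 25008 / 7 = 3572.57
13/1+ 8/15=203/15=13.53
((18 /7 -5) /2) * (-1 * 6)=51 /7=7.29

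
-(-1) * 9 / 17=9 / 17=0.53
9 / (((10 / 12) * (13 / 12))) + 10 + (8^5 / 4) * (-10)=-5323502 / 65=-81900.03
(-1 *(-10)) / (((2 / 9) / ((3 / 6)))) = 45 / 2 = 22.50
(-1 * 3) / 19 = -3 / 19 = -0.16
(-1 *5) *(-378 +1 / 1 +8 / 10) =1881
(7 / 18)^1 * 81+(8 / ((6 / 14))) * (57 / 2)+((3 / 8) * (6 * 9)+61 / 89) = 208059 / 356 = 584.44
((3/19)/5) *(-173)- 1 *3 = -804/95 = -8.46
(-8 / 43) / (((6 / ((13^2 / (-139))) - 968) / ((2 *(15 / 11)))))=20280 / 38886749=0.00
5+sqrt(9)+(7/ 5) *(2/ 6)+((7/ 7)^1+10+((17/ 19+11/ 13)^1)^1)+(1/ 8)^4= 321842809/ 15175680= 21.21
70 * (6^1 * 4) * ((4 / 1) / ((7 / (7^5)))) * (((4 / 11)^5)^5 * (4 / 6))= 12110719829954548203520 / 108347059433883722041830251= 0.00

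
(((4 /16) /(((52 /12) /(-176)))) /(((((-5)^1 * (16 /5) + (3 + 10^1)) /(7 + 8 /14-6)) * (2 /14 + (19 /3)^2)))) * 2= 1089 /4121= 0.26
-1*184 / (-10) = 92 / 5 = 18.40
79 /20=3.95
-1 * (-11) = 11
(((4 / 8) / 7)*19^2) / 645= 0.04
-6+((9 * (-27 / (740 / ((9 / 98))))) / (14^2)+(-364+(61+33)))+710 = 6168839093 / 14213920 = 434.00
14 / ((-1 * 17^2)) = -14 / 289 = -0.05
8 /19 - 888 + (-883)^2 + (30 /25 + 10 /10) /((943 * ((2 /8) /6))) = 69768930321 /89585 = 778801.48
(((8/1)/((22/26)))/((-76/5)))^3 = -2197000/9129329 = -0.24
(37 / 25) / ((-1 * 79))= -37 / 1975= -0.02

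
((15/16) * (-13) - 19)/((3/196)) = -2037.58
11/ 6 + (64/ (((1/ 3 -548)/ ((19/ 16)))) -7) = -52301/ 9858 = -5.31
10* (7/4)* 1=35/2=17.50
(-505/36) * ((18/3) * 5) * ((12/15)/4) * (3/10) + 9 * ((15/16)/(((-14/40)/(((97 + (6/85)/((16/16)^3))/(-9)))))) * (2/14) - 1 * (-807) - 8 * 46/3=696.23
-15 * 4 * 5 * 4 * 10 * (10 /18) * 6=-40000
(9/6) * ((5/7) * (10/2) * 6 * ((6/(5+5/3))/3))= 135/14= 9.64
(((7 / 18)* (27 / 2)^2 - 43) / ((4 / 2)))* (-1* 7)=-1561 / 16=-97.56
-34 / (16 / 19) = -323 / 8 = -40.38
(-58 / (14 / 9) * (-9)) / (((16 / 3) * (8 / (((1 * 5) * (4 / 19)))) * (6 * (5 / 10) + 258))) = 0.03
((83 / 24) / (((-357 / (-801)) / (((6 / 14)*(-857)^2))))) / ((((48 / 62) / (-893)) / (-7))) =150190649564129 / 7616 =19720410919.66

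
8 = 8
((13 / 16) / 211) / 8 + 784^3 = 13014893330445 / 27008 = 481890304.00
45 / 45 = 1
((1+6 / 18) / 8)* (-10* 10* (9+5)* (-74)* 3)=51800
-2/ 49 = -0.04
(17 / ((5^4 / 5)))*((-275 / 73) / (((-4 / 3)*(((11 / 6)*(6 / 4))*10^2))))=51 / 36500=0.00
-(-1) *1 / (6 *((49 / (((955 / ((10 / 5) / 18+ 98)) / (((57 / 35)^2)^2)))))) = 29246875 / 6213965922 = 0.00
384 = 384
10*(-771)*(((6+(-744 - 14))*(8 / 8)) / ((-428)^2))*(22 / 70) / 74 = 398607 / 2965291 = 0.13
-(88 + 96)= -184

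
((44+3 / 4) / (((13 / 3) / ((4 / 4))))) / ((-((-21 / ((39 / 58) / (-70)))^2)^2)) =-1179789 / 2609493898291840000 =-0.00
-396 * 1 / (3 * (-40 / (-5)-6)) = -66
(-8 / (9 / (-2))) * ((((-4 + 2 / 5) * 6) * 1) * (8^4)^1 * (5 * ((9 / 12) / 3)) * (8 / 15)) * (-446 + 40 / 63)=14710472704 / 315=46699913.35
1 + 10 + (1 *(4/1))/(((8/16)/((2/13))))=159/13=12.23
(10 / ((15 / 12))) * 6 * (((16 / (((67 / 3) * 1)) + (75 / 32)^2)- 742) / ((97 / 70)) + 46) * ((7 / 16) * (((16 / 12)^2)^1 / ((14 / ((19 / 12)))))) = -3406856997 / 1663744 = -2047.71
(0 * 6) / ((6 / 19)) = 0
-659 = -659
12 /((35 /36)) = 432 /35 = 12.34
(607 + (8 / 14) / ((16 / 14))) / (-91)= -1215 / 182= -6.68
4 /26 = 2 /13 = 0.15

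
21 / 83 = 0.25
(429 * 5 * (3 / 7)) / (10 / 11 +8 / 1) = 70785 / 686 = 103.19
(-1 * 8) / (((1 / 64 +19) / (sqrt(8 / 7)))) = -1024 * sqrt(14) / 8519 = -0.45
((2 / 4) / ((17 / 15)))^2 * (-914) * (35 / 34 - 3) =6889275 / 19652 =350.56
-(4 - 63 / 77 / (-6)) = -91 / 22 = -4.14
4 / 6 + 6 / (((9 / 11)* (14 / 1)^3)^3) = 0.67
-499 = -499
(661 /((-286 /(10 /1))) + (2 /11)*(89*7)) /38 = 2.37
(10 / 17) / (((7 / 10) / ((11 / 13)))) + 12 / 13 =2528 / 1547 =1.63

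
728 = 728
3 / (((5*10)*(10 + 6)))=3 / 800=0.00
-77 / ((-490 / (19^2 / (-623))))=-3971 / 43610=-0.09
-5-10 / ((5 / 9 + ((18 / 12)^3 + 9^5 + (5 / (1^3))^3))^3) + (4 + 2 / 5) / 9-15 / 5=-26145292880748801566678 / 3480882188265350627895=-7.51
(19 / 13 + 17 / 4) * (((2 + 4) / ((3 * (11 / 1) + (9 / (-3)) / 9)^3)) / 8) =24057 / 195767936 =0.00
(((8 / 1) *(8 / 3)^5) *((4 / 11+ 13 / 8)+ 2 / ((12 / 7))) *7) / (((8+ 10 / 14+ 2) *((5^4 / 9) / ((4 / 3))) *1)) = 5349965824 / 125296875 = 42.70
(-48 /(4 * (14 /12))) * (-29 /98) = 1044 /343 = 3.04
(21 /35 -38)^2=34969 /25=1398.76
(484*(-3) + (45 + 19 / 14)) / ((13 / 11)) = -216469 / 182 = -1189.39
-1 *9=-9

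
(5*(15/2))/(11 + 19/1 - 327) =-25/198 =-0.13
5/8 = 0.62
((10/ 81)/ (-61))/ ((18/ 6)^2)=-0.00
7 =7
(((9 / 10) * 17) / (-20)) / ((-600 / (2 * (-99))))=-5049 / 20000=-0.25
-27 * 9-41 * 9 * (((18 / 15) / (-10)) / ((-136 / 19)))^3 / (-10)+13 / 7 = -663451041646481 / 2751280000000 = -241.14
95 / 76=5 / 4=1.25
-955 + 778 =-177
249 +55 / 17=4288 / 17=252.24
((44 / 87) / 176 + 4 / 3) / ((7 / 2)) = 155 / 406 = 0.38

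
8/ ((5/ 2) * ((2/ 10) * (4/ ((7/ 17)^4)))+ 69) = 19208/ 332711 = 0.06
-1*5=-5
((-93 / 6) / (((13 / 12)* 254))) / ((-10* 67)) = 93 / 1106170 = 0.00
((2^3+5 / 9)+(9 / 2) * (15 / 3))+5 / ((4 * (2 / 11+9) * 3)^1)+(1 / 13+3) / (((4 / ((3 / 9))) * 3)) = 163791 / 5252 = 31.19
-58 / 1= -58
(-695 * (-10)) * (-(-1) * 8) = 55600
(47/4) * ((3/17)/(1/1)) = 141/68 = 2.07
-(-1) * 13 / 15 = 13 / 15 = 0.87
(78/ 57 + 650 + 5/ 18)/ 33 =222863/ 11286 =19.75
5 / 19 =0.26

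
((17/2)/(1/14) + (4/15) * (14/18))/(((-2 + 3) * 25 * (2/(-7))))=-112651/6750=-16.69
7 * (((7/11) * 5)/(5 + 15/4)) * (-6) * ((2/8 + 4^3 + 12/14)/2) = -5469/11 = -497.18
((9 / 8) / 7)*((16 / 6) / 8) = 0.05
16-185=-169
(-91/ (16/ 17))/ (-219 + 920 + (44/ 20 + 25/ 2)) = -455/ 3368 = -0.14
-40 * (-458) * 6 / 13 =109920 / 13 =8455.38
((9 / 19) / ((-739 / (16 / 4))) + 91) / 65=255539 / 182533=1.40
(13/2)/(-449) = -13/898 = -0.01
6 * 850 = 5100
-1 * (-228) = 228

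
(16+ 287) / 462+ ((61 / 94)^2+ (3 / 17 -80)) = -78.75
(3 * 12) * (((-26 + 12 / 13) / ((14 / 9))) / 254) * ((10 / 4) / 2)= -66015 / 23114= -2.86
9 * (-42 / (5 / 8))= -3024 / 5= -604.80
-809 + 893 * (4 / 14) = -3877 / 7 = -553.86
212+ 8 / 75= 15908 / 75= 212.11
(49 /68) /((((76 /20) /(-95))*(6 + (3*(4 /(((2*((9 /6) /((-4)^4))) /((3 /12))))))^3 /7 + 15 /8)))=-17150 /2281708873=-0.00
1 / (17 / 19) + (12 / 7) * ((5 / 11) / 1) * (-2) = -577 / 1309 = -0.44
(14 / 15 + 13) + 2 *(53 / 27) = 2411 / 135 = 17.86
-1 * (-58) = 58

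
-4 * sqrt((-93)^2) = -372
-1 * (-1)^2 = -1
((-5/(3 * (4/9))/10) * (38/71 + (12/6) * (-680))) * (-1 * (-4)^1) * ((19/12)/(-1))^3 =-110340733/13632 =-8094.24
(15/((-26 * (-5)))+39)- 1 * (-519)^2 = -7002369/26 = -269321.88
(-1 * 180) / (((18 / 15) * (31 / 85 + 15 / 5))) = -6375 / 143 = -44.58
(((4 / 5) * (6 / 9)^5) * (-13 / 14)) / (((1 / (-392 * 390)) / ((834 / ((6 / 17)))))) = 2862519296 / 81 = 35339744.40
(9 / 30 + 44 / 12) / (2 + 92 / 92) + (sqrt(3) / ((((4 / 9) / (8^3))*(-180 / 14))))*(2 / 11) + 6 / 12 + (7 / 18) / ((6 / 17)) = 1579 / 540- 896*sqrt(3) / 55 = -25.29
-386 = -386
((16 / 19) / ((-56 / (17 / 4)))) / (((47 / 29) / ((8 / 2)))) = -986 / 6251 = -0.16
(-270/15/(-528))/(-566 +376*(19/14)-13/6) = -0.00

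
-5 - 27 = -32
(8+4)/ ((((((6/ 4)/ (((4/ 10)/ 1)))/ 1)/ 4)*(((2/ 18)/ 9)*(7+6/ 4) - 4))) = -10368/ 3155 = -3.29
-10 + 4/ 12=-29/ 3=-9.67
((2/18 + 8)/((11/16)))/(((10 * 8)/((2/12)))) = 73/2970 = 0.02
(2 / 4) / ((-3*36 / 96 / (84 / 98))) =-8 / 21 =-0.38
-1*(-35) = 35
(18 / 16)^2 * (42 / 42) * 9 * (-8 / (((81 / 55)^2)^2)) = -9150625 / 472392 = -19.37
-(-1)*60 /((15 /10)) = 40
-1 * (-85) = 85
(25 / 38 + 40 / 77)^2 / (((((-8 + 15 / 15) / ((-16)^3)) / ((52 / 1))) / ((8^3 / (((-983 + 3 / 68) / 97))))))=-2134186462176870400 / 1001450830303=-2131094.61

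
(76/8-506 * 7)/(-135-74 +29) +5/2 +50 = 577/8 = 72.12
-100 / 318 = -50 / 159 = -0.31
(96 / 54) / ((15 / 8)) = 128 / 135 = 0.95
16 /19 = 0.84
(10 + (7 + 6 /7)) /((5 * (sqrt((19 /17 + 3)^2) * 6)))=85 /588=0.14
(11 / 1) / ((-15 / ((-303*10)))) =2222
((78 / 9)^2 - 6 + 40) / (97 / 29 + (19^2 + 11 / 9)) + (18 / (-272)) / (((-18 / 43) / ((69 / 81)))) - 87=-60658531375 / 700713072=-86.57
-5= -5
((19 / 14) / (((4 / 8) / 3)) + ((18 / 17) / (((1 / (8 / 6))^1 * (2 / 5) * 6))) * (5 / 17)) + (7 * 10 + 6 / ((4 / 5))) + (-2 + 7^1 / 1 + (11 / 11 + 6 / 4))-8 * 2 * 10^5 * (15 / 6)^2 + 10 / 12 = -121378857217 / 12138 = -9999905.85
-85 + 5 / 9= -760 / 9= -84.44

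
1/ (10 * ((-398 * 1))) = -0.00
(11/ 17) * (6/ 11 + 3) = 39/ 17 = 2.29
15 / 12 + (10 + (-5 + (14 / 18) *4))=337 / 36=9.36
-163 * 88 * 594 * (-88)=749789568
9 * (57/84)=171/28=6.11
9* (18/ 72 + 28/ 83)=1755/ 332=5.29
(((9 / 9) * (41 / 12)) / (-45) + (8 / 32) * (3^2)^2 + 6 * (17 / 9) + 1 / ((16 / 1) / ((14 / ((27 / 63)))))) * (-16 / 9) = -72466 / 1215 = -59.64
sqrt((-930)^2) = 930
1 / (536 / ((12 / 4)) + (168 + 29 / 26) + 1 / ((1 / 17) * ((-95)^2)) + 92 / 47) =33085650 / 11571420947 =0.00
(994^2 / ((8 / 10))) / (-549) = -1235045 / 549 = -2249.63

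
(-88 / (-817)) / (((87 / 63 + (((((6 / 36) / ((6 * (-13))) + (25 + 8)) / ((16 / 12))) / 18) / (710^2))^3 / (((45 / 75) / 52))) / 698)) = 900544997776519768185844531200000 / 16541240768552628751097026972733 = 54.44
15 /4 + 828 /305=7887 /1220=6.46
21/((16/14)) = 147/8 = 18.38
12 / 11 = 1.09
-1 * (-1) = 1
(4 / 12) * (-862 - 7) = -869 / 3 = -289.67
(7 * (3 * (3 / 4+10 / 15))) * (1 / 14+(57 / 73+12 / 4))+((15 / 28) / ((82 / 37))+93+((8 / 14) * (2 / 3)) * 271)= 78210319 / 251412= 311.08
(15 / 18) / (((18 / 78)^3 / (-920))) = -5053100 / 81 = -62383.95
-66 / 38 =-33 / 19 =-1.74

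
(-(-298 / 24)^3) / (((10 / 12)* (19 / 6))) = 3307949 / 4560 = 725.43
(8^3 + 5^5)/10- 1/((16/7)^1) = 29061/80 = 363.26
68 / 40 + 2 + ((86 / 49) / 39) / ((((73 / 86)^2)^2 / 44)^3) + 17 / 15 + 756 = 2464700305316971048528814514913 / 87531627633685768795433262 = 28157.83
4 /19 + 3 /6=0.71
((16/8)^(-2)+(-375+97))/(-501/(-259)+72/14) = -287749/7332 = -39.25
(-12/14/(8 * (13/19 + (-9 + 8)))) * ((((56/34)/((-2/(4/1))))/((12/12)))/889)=-19/15113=-0.00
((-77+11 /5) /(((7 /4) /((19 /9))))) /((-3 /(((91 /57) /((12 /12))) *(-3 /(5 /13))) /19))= -4803656 /675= -7116.53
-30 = -30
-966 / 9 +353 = 737 / 3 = 245.67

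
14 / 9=1.56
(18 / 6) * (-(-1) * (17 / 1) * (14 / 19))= 714 / 19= 37.58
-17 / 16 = -1.06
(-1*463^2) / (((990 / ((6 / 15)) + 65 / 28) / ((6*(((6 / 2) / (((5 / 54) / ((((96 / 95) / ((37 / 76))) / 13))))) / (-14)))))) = 160025601024 / 834114125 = 191.85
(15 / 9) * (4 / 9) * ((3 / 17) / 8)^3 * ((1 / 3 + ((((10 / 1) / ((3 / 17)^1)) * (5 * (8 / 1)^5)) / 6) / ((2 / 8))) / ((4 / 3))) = 278528015 / 7546368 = 36.91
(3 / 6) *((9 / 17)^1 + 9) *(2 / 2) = 81 / 17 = 4.76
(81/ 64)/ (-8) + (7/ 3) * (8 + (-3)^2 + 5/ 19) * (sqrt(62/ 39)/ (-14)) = -164 * sqrt(2418)/ 2223 - 81/ 512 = -3.79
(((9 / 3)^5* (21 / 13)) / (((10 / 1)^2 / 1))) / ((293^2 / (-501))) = -2556603 / 111603700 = -0.02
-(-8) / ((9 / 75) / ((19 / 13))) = 3800 / 39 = 97.44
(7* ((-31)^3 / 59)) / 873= -208537 / 51507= -4.05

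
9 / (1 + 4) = 9 / 5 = 1.80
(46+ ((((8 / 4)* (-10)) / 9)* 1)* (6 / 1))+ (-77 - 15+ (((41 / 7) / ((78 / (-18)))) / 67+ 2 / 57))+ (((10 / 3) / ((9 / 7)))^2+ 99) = 3918722200 / 84449547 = 46.40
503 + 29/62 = 31215/62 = 503.47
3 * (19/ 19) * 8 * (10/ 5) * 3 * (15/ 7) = 308.57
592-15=577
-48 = -48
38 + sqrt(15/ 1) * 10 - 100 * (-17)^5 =10 * sqrt(15) + 141985738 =141985776.73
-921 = -921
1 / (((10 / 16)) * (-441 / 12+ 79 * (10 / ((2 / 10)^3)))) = 32 / 1974265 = 0.00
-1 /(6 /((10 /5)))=-1 /3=-0.33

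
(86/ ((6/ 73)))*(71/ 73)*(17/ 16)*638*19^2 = 5976867259/ 24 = 249036135.79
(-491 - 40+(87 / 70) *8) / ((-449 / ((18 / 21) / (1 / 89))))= 9738558 / 110005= 88.53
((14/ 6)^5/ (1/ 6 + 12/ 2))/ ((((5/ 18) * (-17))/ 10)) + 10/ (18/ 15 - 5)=-2837714/ 107559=-26.38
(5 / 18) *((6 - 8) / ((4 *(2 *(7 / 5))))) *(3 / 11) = -25 / 1848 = -0.01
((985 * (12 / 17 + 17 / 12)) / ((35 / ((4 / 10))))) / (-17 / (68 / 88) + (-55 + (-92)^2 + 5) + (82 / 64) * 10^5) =85301 / 487365690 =0.00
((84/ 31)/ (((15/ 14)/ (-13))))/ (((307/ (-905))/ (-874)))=-806156624/ 9517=-84707.01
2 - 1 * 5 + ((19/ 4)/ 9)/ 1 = -89/ 36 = -2.47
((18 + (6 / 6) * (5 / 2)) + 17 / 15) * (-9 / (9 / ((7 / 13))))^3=-222607 / 65910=-3.38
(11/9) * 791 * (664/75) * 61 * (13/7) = 654504136/675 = 969635.76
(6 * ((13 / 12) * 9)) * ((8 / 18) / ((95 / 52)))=14.23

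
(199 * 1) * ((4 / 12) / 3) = 199 / 9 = 22.11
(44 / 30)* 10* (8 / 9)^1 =352 / 27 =13.04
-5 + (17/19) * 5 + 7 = 123/19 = 6.47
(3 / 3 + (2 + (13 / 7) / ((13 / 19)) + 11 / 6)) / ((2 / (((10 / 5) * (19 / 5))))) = 6023 / 210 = 28.68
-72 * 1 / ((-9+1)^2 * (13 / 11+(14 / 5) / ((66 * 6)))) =-405 / 428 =-0.95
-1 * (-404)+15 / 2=823 / 2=411.50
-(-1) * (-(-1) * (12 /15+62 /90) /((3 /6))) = 134 /45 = 2.98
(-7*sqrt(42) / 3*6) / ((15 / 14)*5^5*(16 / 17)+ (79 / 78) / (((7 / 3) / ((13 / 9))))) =-29988*sqrt(42) / 6751343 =-0.03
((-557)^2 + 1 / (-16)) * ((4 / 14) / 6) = 1654661 / 112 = 14773.76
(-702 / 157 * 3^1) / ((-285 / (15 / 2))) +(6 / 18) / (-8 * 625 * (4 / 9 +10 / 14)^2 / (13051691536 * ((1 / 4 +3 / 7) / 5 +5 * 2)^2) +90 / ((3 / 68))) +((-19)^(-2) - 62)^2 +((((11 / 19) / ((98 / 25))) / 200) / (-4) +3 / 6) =4184444974561176124687902437196049 / 1088421027021091115794212057280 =3844.51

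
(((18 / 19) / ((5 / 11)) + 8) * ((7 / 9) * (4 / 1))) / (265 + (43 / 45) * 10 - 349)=-13412 / 31825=-0.42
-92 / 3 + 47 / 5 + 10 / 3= -269 / 15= -17.93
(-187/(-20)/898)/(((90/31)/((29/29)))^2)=179707/145476000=0.00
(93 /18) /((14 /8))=62 /21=2.95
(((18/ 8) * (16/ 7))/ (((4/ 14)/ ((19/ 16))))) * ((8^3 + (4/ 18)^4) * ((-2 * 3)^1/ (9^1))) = -15956428/ 2187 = -7296.03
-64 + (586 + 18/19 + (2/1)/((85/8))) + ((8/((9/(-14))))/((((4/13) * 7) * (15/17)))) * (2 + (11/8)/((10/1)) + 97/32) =853419379/1744200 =489.29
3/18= 1/6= 0.17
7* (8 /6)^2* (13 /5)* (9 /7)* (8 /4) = 416 /5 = 83.20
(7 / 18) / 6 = 7 / 108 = 0.06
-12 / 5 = -2.40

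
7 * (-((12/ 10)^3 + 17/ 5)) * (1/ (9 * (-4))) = 4487/ 4500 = 1.00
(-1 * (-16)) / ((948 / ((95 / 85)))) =76 / 4029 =0.02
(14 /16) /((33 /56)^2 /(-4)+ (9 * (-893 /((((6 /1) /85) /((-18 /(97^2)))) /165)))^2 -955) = 971697388256 /1434405395542356727871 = 0.00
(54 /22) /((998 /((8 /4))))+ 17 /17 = 5516 /5489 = 1.00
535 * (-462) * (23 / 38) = -2842455 / 19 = -149602.89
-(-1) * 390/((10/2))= 78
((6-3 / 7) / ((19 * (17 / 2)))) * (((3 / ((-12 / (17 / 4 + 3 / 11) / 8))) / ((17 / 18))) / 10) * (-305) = 10.08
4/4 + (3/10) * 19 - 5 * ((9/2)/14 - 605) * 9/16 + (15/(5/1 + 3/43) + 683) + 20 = 589235527/244160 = 2413.32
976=976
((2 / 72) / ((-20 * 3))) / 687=-1 / 1483920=-0.00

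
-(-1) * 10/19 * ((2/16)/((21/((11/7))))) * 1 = 55/11172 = 0.00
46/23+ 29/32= 93/32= 2.91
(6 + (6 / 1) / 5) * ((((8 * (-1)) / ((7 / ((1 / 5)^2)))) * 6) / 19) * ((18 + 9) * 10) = -93312 / 3325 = -28.06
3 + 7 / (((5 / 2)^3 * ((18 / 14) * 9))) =30767 / 10125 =3.04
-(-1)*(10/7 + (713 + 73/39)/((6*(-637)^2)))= 67835330/47474973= 1.43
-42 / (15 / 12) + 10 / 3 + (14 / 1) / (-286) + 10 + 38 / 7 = -223529 / 15015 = -14.89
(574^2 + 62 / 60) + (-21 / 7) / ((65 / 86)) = 25698899 / 78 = 329473.06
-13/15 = -0.87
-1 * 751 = -751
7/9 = 0.78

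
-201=-201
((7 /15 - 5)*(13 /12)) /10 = -221 /450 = -0.49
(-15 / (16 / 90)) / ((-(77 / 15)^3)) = 0.62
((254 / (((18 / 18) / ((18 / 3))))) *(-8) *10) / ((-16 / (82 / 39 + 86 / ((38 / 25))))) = 110446820 / 247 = 447153.12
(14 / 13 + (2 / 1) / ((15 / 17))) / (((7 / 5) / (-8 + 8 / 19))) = -31296 / 1729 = -18.10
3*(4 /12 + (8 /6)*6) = 25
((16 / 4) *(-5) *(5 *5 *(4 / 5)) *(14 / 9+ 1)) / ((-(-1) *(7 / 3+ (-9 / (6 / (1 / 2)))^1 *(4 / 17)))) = -473.94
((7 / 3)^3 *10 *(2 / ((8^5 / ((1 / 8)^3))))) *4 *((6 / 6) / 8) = 1715 / 226492416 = 0.00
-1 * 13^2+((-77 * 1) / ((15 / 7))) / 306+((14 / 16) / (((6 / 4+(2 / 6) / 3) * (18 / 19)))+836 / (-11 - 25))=-102104089 / 532440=-191.77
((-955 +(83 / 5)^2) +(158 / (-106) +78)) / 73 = -798883 / 96725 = -8.26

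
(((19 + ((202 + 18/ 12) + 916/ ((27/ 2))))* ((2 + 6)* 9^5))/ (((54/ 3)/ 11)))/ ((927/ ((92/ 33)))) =25964424/ 103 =252081.79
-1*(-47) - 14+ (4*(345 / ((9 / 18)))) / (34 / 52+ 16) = 86049 / 433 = 198.73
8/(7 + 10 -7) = 4/5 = 0.80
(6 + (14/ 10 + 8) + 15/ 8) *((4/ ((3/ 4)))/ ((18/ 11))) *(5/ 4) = 7601/ 108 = 70.38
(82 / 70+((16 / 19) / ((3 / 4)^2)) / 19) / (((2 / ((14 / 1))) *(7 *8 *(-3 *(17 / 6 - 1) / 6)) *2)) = -142169 / 1667820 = -0.09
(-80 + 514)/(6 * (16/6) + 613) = 434/629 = 0.69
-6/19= -0.32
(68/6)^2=1156/9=128.44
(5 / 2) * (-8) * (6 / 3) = -40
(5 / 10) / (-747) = -1 / 1494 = -0.00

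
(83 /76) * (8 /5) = 1.75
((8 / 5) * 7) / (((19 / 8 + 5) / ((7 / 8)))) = 392 / 295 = 1.33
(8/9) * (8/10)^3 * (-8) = -4096/1125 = -3.64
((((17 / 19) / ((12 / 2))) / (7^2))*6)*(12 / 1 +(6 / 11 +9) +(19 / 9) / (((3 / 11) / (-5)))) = -1768 / 5643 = -0.31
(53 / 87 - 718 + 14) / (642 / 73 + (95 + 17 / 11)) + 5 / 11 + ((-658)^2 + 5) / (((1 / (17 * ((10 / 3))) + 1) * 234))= 329886844765165 / 182058160284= 1811.99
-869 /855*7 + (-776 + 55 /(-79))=-52942502 /67545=-783.81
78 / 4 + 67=173 / 2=86.50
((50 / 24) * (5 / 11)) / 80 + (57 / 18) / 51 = 7963 / 107712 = 0.07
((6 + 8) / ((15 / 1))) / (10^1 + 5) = 14 / 225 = 0.06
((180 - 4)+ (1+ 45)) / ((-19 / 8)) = -1776 / 19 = -93.47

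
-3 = -3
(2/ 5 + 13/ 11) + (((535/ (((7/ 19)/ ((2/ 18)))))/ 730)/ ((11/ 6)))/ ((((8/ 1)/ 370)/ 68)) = 32102296/ 84315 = 380.74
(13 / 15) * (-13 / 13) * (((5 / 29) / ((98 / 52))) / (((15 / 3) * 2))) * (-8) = 1352 / 21315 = 0.06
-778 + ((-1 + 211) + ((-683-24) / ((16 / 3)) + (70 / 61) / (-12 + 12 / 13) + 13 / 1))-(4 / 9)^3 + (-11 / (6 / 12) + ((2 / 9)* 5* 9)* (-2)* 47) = -1649.75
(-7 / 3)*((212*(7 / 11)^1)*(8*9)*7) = -1745184 / 11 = -158653.09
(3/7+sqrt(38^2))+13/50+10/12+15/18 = 42373/1050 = 40.36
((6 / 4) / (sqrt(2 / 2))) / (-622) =-3 / 1244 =-0.00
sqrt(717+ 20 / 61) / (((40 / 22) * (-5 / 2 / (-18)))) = 693 * sqrt(54473) / 1525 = 106.06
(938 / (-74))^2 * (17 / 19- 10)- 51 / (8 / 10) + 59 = -152707221 / 104044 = -1467.72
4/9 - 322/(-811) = 6142/7299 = 0.84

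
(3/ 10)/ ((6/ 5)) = 1/ 4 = 0.25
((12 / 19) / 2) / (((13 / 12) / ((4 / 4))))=72 / 247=0.29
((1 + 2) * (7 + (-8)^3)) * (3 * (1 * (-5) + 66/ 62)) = 554490/ 31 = 17886.77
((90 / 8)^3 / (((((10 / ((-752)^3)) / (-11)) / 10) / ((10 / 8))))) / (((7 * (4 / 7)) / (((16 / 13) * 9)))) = 299720389320000 / 13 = 23055414563076.92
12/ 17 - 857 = -14557/ 17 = -856.29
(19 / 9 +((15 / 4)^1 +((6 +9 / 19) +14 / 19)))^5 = 57138715677576320701 / 149720237927424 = 381636.55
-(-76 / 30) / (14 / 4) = 76 / 105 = 0.72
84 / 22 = 42 / 11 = 3.82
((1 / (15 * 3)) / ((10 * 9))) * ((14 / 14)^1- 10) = -1 / 450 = -0.00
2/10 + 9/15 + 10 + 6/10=57/5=11.40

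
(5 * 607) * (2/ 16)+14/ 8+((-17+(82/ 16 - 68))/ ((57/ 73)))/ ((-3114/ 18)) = 2509403/ 6574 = 381.72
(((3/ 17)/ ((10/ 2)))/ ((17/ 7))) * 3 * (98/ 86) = 3087/ 62135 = 0.05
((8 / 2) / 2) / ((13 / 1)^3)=2 / 2197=0.00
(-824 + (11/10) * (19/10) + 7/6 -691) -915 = -2426.74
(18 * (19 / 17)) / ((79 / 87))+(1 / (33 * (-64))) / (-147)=9237547199 / 416953152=22.15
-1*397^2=-157609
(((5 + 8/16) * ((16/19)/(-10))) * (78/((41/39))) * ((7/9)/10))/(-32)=13013/155800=0.08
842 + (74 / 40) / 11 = 185277 / 220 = 842.17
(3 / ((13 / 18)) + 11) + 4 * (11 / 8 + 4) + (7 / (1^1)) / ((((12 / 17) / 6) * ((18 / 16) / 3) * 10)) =20483 / 390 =52.52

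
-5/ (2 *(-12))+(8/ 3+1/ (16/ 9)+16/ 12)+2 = 325/ 48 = 6.77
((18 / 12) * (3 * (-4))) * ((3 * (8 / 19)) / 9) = -48 / 19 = -2.53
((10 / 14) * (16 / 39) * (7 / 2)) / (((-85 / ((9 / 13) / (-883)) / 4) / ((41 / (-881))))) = -3936 / 2234972779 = -0.00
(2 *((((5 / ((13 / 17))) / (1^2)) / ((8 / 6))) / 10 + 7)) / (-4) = -779 / 208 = -3.75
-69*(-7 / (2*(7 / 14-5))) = -161 / 3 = -53.67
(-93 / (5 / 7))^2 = 423801 / 25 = 16952.04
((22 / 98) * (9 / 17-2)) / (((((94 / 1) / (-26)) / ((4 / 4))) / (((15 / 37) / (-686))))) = -53625 / 993730682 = -0.00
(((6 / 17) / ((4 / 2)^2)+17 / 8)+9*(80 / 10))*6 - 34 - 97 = 21371 / 68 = 314.28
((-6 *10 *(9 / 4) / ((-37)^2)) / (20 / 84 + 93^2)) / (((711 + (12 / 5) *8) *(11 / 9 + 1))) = -8505 / 1210462013128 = -0.00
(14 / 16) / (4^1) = 7 / 32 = 0.22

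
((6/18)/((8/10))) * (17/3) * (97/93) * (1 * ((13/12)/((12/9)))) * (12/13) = 8245/4464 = 1.85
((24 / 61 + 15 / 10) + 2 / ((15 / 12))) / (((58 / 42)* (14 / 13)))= 83109 / 35380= 2.35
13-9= 4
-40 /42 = -20 /21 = -0.95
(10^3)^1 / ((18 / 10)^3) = 125000 / 729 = 171.47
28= 28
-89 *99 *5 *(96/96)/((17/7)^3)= -15110865/4913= -3075.69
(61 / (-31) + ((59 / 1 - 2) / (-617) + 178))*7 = 23556414 / 19127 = 1231.58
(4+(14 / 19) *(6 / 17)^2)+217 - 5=1186560 / 5491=216.09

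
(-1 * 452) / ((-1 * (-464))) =-113 / 116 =-0.97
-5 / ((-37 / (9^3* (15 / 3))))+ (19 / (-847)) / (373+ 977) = 20839375547 / 42307650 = 492.57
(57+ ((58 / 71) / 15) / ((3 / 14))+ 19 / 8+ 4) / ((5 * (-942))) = -1626361 / 120387600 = -0.01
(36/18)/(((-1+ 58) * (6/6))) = 2/57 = 0.04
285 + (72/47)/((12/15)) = 13485/47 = 286.91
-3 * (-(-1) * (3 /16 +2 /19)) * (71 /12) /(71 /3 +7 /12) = -6319 /29488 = -0.21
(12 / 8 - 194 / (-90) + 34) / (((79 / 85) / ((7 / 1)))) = 283.61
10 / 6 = 5 / 3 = 1.67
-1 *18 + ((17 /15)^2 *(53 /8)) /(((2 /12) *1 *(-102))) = -33301 /1800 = -18.50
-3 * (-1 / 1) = 3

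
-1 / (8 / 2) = -0.25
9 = 9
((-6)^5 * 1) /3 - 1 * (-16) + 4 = -2572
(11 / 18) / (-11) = -1 / 18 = -0.06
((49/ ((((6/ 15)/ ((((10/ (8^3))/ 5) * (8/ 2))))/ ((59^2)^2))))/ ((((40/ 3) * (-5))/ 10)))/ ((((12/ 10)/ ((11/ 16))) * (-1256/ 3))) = 97968863685/ 20578304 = 4760.78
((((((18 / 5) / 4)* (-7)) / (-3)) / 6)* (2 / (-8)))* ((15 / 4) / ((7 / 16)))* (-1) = 3 / 4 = 0.75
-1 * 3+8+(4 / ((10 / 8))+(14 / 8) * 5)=339 / 20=16.95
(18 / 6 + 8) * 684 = 7524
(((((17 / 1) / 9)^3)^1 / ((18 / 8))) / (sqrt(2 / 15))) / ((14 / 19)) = 93347 * sqrt(30) / 45927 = 11.13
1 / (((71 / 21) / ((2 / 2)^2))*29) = 21 / 2059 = 0.01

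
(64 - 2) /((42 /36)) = 372 /7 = 53.14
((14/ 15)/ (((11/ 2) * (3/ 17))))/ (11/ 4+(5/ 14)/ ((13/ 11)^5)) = 0.33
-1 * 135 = -135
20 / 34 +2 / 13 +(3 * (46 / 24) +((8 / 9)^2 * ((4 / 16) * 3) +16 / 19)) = 3594731 / 453492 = 7.93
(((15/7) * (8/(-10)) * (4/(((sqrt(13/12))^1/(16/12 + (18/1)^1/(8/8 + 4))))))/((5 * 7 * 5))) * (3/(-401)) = 7104 * sqrt(39)/31929625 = 0.00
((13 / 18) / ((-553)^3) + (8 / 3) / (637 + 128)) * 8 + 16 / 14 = 454380784828 / 388112905215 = 1.17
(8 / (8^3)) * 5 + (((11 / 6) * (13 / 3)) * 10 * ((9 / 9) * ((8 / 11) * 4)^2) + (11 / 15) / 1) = 673.13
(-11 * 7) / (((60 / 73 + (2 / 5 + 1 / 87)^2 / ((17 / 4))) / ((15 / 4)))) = -271226599875 / 809461888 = -335.07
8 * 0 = 0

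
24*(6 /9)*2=32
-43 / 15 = -2.87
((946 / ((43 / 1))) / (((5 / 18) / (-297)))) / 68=-29403 / 85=-345.92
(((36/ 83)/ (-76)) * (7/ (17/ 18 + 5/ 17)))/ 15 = -0.00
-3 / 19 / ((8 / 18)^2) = -243 / 304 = -0.80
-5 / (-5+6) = -5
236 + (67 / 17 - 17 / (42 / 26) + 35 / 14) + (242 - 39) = 310531 / 714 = 434.92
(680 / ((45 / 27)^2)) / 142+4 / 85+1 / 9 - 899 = -48726958 / 54315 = -897.12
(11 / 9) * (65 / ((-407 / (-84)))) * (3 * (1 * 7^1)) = 12740 / 37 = 344.32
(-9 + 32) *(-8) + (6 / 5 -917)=-5499 / 5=-1099.80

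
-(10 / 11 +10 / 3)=-140 / 33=-4.24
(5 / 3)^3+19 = 638 / 27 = 23.63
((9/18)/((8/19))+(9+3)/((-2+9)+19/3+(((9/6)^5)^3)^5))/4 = 34671206899711862072790898347319077347/116787223241061394216548496916797865024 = 0.30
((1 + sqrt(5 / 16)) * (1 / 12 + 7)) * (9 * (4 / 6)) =66.26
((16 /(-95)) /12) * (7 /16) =-7 /1140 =-0.01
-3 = -3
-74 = -74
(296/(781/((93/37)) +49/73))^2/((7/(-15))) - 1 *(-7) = 39603667571929/7821024164527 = 5.06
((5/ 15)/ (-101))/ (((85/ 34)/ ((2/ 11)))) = -4/ 16665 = -0.00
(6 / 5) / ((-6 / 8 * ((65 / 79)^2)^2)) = -311600648 / 89253125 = -3.49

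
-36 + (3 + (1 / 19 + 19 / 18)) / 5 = -12031 / 342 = -35.18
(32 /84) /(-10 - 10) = -2 /105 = -0.02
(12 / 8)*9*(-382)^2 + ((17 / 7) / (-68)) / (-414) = 22835938609 / 11592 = 1969974.00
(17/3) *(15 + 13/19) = 5066/57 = 88.88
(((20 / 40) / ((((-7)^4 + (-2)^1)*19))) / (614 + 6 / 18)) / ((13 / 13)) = 0.00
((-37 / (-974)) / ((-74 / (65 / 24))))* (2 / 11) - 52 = -13371137 / 257136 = -52.00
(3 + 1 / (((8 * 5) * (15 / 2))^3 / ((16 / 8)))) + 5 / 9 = 48000001 / 13500000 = 3.56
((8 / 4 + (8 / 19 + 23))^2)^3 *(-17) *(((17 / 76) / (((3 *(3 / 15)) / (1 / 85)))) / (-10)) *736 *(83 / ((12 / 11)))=503602421866839305703 / 4469358695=112678900091.47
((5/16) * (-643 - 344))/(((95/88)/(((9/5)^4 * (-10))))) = 71232777/2375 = 29992.75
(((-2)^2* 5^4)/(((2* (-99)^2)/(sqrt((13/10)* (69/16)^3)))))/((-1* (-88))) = 2875* sqrt(8970)/18399744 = 0.01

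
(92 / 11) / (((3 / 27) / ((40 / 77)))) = 33120 / 847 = 39.10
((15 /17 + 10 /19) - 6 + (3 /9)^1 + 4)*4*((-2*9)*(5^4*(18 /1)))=67500000 /323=208978.33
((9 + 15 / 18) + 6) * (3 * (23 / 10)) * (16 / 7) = 1748 / 7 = 249.71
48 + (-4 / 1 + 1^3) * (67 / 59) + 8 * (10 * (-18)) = -82329 / 59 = -1395.41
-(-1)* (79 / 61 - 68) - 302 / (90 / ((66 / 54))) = -1749266 / 24705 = -70.81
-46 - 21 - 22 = -89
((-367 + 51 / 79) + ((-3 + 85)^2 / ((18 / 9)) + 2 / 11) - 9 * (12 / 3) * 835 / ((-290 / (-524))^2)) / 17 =-347678447962 / 62120465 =-5596.84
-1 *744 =-744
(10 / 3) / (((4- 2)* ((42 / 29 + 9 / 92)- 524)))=-13340 / 4181721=-0.00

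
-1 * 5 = -5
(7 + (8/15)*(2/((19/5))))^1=415/57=7.28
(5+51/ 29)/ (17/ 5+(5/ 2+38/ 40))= 3920/ 3973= 0.99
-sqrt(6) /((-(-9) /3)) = -sqrt(6) /3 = -0.82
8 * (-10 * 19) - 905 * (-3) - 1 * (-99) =1294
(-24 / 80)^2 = 9 / 100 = 0.09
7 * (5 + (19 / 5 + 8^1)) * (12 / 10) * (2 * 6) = 42336 / 25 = 1693.44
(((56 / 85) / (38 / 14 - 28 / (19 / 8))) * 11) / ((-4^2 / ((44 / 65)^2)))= 9913288 / 433463875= 0.02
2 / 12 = 1 / 6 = 0.17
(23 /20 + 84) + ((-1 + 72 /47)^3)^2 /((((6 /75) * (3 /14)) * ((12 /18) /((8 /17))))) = 315487031739879 /3664933211860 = 86.08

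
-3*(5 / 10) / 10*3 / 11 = -9 / 220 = -0.04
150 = 150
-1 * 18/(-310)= 0.06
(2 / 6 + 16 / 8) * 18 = 42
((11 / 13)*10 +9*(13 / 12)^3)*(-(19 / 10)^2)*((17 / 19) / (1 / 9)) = -48140889 / 83200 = -578.62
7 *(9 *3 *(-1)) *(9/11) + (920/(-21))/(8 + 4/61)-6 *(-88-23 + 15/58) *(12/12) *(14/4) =3568645925/1647954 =2165.50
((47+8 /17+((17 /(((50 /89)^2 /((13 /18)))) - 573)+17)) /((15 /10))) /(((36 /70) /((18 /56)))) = -195.68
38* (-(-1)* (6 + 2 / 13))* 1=3040 / 13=233.85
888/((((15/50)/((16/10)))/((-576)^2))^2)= 2780355669000192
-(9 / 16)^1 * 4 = -9 / 4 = -2.25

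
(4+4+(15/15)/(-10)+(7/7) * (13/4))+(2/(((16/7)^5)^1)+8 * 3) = 92227651/2621440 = 35.18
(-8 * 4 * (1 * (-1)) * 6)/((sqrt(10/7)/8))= 1285.11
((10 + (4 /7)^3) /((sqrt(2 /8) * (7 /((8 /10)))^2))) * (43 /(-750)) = -2403872 /157565625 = -0.02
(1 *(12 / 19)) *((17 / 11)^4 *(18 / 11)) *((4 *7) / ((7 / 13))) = 938107872 / 3059969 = 306.57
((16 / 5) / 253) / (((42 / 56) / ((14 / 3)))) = 896 / 11385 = 0.08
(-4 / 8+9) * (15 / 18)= 85 / 12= 7.08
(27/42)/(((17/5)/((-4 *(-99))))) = 74.87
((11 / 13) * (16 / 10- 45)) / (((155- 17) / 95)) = -45353 / 1794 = -25.28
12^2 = 144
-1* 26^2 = -676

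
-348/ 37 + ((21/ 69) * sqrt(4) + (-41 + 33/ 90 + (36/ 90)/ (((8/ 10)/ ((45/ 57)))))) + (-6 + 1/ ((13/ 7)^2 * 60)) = -9022447607/ 163953660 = -55.03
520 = 520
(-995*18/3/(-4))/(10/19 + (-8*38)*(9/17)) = -964155/103628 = -9.30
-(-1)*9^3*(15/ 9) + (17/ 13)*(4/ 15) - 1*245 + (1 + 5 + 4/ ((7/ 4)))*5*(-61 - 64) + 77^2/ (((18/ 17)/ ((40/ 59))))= -99511348/ 241605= -411.88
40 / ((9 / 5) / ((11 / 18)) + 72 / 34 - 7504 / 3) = -56100 / 3501019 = -0.02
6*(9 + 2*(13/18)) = 188/3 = 62.67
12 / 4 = 3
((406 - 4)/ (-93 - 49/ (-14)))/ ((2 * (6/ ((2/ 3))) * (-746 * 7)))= 67/ 1402107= 0.00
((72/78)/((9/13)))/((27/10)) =40/81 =0.49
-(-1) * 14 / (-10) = -7 / 5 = -1.40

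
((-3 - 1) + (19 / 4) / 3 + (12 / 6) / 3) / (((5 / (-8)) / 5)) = 14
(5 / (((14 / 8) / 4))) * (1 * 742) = 8480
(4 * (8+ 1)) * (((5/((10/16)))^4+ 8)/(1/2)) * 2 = 590976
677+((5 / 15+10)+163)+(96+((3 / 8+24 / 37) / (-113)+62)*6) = 66140693 / 50172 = 1318.28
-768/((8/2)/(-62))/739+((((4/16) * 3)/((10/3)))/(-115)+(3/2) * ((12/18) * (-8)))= 27556549/3399400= 8.11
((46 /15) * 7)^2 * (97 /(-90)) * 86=-432465964 /10125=-42712.69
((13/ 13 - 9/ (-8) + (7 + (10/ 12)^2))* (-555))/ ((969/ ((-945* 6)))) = 41200425/ 1292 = 31888.87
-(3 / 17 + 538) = -9149 / 17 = -538.18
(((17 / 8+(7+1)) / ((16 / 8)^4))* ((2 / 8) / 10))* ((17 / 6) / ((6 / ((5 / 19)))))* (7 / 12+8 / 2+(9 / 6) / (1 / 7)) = 0.03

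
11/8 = 1.38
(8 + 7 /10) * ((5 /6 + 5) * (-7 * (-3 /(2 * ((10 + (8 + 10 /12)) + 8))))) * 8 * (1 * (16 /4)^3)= 233856 /23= 10167.65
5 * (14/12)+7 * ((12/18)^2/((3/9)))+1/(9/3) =31/2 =15.50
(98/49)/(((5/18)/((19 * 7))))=4788/5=957.60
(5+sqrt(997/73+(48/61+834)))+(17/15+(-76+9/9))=-1033/15+sqrt(16823981719)/4453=-39.74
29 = 29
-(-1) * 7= 7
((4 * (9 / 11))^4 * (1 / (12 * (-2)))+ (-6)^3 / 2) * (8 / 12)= -1100808 / 14641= -75.19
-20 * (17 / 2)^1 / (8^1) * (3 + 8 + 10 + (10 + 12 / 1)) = -3655 / 4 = -913.75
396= 396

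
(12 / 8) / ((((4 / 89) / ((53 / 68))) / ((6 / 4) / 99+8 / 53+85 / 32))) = 14058529 / 191488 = 73.42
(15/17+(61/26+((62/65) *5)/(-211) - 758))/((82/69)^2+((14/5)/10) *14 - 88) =8378599073175/917653500764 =9.13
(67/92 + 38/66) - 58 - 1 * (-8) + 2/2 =-144805/3036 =-47.70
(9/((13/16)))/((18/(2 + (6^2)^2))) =10384/13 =798.77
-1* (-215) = 215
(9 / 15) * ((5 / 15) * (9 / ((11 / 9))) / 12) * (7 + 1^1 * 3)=27 / 22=1.23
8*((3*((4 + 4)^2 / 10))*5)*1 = 768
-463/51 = -9.08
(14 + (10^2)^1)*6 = 684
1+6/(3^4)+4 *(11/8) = 6.57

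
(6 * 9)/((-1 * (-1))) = 54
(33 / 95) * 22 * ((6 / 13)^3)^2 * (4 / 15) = 45163008 / 2292734275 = 0.02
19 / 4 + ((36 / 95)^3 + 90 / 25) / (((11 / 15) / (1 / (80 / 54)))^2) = 26047323283 / 3319756000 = 7.85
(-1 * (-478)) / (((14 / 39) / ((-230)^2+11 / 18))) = 2958519577 / 42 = 70440942.31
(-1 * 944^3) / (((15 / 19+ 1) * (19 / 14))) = -5888626688 / 17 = -346389805.18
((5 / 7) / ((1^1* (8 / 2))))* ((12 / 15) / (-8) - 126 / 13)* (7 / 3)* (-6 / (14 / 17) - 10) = 70.53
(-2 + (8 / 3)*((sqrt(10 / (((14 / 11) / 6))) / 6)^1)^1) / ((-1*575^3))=2 / 190109375 - 4*sqrt(2310) / 11976890625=-0.00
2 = 2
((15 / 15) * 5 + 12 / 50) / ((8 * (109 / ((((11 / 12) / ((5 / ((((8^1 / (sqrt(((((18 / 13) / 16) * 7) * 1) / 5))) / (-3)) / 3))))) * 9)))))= -1441 * sqrt(910) / 1716750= -0.03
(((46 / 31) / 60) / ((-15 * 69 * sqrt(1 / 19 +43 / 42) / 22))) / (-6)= 11 * sqrt(685482) / 107847450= 0.00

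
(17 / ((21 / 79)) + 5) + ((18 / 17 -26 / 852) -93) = -1166941 / 50694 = -23.02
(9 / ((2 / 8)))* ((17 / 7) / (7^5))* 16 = 9792 / 117649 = 0.08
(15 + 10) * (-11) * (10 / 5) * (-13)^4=-15708550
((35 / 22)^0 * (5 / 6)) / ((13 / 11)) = 55 / 78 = 0.71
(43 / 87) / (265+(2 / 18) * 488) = 129 / 83317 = 0.00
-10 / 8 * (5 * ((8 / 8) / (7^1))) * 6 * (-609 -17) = 23475 / 7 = 3353.57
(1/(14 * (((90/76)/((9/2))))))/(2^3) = 19/560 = 0.03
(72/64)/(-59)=-9/472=-0.02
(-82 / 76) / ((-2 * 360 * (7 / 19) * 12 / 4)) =41 / 30240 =0.00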